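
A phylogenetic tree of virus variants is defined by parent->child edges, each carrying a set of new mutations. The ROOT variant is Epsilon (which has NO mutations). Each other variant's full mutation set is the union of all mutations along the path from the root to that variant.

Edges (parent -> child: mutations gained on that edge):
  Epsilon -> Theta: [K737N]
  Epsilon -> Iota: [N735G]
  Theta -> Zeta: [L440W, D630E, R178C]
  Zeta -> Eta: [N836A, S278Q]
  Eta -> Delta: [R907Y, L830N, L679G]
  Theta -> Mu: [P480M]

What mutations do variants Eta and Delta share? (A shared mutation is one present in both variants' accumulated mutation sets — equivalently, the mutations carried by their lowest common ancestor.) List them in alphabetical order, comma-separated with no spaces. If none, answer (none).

Answer: D630E,K737N,L440W,N836A,R178C,S278Q

Derivation:
Accumulating mutations along path to Eta:
  At Epsilon: gained [] -> total []
  At Theta: gained ['K737N'] -> total ['K737N']
  At Zeta: gained ['L440W', 'D630E', 'R178C'] -> total ['D630E', 'K737N', 'L440W', 'R178C']
  At Eta: gained ['N836A', 'S278Q'] -> total ['D630E', 'K737N', 'L440W', 'N836A', 'R178C', 'S278Q']
Mutations(Eta) = ['D630E', 'K737N', 'L440W', 'N836A', 'R178C', 'S278Q']
Accumulating mutations along path to Delta:
  At Epsilon: gained [] -> total []
  At Theta: gained ['K737N'] -> total ['K737N']
  At Zeta: gained ['L440W', 'D630E', 'R178C'] -> total ['D630E', 'K737N', 'L440W', 'R178C']
  At Eta: gained ['N836A', 'S278Q'] -> total ['D630E', 'K737N', 'L440W', 'N836A', 'R178C', 'S278Q']
  At Delta: gained ['R907Y', 'L830N', 'L679G'] -> total ['D630E', 'K737N', 'L440W', 'L679G', 'L830N', 'N836A', 'R178C', 'R907Y', 'S278Q']
Mutations(Delta) = ['D630E', 'K737N', 'L440W', 'L679G', 'L830N', 'N836A', 'R178C', 'R907Y', 'S278Q']
Intersection: ['D630E', 'K737N', 'L440W', 'N836A', 'R178C', 'S278Q'] ∩ ['D630E', 'K737N', 'L440W', 'L679G', 'L830N', 'N836A', 'R178C', 'R907Y', 'S278Q'] = ['D630E', 'K737N', 'L440W', 'N836A', 'R178C', 'S278Q']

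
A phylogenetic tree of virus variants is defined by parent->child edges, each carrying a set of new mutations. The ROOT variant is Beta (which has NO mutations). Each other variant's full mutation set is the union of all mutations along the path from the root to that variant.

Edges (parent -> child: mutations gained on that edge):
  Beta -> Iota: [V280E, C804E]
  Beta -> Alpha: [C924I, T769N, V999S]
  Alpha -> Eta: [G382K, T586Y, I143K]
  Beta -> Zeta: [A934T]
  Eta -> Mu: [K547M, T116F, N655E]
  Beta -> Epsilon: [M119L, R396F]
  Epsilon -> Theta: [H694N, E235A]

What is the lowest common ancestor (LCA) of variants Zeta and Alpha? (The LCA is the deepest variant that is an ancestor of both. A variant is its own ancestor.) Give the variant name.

Answer: Beta

Derivation:
Path from root to Zeta: Beta -> Zeta
  ancestors of Zeta: {Beta, Zeta}
Path from root to Alpha: Beta -> Alpha
  ancestors of Alpha: {Beta, Alpha}
Common ancestors: {Beta}
Walk up from Alpha: Alpha (not in ancestors of Zeta), Beta (in ancestors of Zeta)
Deepest common ancestor (LCA) = Beta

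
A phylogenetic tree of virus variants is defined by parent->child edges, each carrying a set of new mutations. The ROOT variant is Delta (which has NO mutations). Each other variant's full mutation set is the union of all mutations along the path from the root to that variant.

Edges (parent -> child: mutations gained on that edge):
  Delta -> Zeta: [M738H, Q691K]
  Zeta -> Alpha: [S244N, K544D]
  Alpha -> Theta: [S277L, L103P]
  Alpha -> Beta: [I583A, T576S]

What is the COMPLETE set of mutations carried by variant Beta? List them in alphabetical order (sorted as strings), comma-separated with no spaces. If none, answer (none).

Answer: I583A,K544D,M738H,Q691K,S244N,T576S

Derivation:
At Delta: gained [] -> total []
At Zeta: gained ['M738H', 'Q691K'] -> total ['M738H', 'Q691K']
At Alpha: gained ['S244N', 'K544D'] -> total ['K544D', 'M738H', 'Q691K', 'S244N']
At Beta: gained ['I583A', 'T576S'] -> total ['I583A', 'K544D', 'M738H', 'Q691K', 'S244N', 'T576S']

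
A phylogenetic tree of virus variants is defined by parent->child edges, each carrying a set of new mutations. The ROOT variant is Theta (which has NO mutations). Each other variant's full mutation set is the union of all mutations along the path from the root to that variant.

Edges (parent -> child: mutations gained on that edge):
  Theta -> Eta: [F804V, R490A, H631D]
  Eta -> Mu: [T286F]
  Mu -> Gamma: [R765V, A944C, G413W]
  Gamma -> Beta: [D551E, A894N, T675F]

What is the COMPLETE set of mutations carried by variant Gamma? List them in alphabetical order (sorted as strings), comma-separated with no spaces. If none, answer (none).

At Theta: gained [] -> total []
At Eta: gained ['F804V', 'R490A', 'H631D'] -> total ['F804V', 'H631D', 'R490A']
At Mu: gained ['T286F'] -> total ['F804V', 'H631D', 'R490A', 'T286F']
At Gamma: gained ['R765V', 'A944C', 'G413W'] -> total ['A944C', 'F804V', 'G413W', 'H631D', 'R490A', 'R765V', 'T286F']

Answer: A944C,F804V,G413W,H631D,R490A,R765V,T286F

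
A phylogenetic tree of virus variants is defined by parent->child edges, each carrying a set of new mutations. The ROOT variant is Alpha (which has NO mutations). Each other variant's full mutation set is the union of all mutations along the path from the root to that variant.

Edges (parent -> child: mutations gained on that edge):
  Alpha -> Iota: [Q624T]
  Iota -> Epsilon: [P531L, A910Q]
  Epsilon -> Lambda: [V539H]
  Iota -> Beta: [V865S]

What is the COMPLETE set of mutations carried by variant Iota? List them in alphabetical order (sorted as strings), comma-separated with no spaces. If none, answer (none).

Answer: Q624T

Derivation:
At Alpha: gained [] -> total []
At Iota: gained ['Q624T'] -> total ['Q624T']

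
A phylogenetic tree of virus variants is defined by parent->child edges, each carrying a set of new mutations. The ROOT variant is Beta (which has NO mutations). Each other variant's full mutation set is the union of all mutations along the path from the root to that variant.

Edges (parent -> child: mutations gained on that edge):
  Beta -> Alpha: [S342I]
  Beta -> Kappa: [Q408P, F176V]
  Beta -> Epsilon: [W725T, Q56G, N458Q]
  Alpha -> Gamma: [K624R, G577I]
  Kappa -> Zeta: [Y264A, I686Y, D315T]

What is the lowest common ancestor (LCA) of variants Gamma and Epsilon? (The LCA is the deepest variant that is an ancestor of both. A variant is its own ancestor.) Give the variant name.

Answer: Beta

Derivation:
Path from root to Gamma: Beta -> Alpha -> Gamma
  ancestors of Gamma: {Beta, Alpha, Gamma}
Path from root to Epsilon: Beta -> Epsilon
  ancestors of Epsilon: {Beta, Epsilon}
Common ancestors: {Beta}
Walk up from Epsilon: Epsilon (not in ancestors of Gamma), Beta (in ancestors of Gamma)
Deepest common ancestor (LCA) = Beta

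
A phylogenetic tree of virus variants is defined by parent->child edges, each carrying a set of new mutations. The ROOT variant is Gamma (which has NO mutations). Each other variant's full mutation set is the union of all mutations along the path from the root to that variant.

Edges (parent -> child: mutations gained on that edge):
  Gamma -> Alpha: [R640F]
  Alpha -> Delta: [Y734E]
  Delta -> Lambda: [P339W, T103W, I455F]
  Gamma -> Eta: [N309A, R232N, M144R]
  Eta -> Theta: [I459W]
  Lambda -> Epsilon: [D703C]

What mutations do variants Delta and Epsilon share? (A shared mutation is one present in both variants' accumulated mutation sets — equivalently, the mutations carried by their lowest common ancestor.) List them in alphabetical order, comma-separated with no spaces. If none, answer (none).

Accumulating mutations along path to Delta:
  At Gamma: gained [] -> total []
  At Alpha: gained ['R640F'] -> total ['R640F']
  At Delta: gained ['Y734E'] -> total ['R640F', 'Y734E']
Mutations(Delta) = ['R640F', 'Y734E']
Accumulating mutations along path to Epsilon:
  At Gamma: gained [] -> total []
  At Alpha: gained ['R640F'] -> total ['R640F']
  At Delta: gained ['Y734E'] -> total ['R640F', 'Y734E']
  At Lambda: gained ['P339W', 'T103W', 'I455F'] -> total ['I455F', 'P339W', 'R640F', 'T103W', 'Y734E']
  At Epsilon: gained ['D703C'] -> total ['D703C', 'I455F', 'P339W', 'R640F', 'T103W', 'Y734E']
Mutations(Epsilon) = ['D703C', 'I455F', 'P339W', 'R640F', 'T103W', 'Y734E']
Intersection: ['R640F', 'Y734E'] ∩ ['D703C', 'I455F', 'P339W', 'R640F', 'T103W', 'Y734E'] = ['R640F', 'Y734E']

Answer: R640F,Y734E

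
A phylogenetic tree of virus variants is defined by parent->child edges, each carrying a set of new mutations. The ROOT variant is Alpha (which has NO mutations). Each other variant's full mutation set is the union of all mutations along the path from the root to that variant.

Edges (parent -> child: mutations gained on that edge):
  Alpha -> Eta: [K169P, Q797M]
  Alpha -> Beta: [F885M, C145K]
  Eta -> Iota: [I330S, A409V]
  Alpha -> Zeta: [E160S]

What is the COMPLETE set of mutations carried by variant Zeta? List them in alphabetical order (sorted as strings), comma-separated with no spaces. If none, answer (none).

At Alpha: gained [] -> total []
At Zeta: gained ['E160S'] -> total ['E160S']

Answer: E160S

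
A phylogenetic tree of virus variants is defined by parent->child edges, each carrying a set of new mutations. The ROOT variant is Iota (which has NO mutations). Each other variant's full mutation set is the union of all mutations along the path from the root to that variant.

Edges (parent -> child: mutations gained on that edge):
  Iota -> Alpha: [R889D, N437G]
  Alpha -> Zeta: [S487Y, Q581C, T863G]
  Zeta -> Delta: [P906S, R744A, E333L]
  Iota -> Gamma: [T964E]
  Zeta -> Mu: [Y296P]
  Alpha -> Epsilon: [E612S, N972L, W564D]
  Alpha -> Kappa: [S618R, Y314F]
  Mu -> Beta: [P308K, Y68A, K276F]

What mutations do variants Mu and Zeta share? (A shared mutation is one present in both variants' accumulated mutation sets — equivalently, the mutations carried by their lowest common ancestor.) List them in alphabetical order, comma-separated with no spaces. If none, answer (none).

Accumulating mutations along path to Mu:
  At Iota: gained [] -> total []
  At Alpha: gained ['R889D', 'N437G'] -> total ['N437G', 'R889D']
  At Zeta: gained ['S487Y', 'Q581C', 'T863G'] -> total ['N437G', 'Q581C', 'R889D', 'S487Y', 'T863G']
  At Mu: gained ['Y296P'] -> total ['N437G', 'Q581C', 'R889D', 'S487Y', 'T863G', 'Y296P']
Mutations(Mu) = ['N437G', 'Q581C', 'R889D', 'S487Y', 'T863G', 'Y296P']
Accumulating mutations along path to Zeta:
  At Iota: gained [] -> total []
  At Alpha: gained ['R889D', 'N437G'] -> total ['N437G', 'R889D']
  At Zeta: gained ['S487Y', 'Q581C', 'T863G'] -> total ['N437G', 'Q581C', 'R889D', 'S487Y', 'T863G']
Mutations(Zeta) = ['N437G', 'Q581C', 'R889D', 'S487Y', 'T863G']
Intersection: ['N437G', 'Q581C', 'R889D', 'S487Y', 'T863G', 'Y296P'] ∩ ['N437G', 'Q581C', 'R889D', 'S487Y', 'T863G'] = ['N437G', 'Q581C', 'R889D', 'S487Y', 'T863G']

Answer: N437G,Q581C,R889D,S487Y,T863G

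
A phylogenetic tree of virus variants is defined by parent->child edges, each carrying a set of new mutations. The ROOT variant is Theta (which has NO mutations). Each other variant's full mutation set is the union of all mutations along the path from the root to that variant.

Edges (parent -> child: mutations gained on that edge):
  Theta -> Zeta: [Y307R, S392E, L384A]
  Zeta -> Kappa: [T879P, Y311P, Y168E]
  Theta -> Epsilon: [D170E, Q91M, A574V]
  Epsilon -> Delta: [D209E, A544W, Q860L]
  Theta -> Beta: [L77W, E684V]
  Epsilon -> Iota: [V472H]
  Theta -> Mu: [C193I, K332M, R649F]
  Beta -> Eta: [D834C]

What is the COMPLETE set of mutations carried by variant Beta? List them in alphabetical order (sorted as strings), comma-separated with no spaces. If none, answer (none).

At Theta: gained [] -> total []
At Beta: gained ['L77W', 'E684V'] -> total ['E684V', 'L77W']

Answer: E684V,L77W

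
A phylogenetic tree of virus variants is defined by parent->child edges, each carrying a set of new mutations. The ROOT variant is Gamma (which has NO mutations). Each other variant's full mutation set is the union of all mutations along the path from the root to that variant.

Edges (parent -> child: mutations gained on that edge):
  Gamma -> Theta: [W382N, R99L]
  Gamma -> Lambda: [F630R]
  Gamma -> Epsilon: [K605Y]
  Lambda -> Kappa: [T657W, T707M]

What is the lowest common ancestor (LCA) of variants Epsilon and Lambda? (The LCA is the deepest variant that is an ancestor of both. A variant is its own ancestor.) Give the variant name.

Path from root to Epsilon: Gamma -> Epsilon
  ancestors of Epsilon: {Gamma, Epsilon}
Path from root to Lambda: Gamma -> Lambda
  ancestors of Lambda: {Gamma, Lambda}
Common ancestors: {Gamma}
Walk up from Lambda: Lambda (not in ancestors of Epsilon), Gamma (in ancestors of Epsilon)
Deepest common ancestor (LCA) = Gamma

Answer: Gamma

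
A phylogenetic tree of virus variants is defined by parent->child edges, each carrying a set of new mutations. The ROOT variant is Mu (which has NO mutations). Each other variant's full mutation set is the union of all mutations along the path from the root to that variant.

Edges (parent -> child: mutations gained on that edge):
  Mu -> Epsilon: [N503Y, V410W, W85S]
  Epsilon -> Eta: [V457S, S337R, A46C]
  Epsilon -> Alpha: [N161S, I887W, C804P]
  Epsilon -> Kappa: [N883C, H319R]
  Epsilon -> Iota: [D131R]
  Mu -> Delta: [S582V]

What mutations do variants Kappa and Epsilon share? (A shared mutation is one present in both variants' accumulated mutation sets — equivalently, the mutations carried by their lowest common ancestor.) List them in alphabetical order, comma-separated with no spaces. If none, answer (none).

Accumulating mutations along path to Kappa:
  At Mu: gained [] -> total []
  At Epsilon: gained ['N503Y', 'V410W', 'W85S'] -> total ['N503Y', 'V410W', 'W85S']
  At Kappa: gained ['N883C', 'H319R'] -> total ['H319R', 'N503Y', 'N883C', 'V410W', 'W85S']
Mutations(Kappa) = ['H319R', 'N503Y', 'N883C', 'V410W', 'W85S']
Accumulating mutations along path to Epsilon:
  At Mu: gained [] -> total []
  At Epsilon: gained ['N503Y', 'V410W', 'W85S'] -> total ['N503Y', 'V410W', 'W85S']
Mutations(Epsilon) = ['N503Y', 'V410W', 'W85S']
Intersection: ['H319R', 'N503Y', 'N883C', 'V410W', 'W85S'] ∩ ['N503Y', 'V410W', 'W85S'] = ['N503Y', 'V410W', 'W85S']

Answer: N503Y,V410W,W85S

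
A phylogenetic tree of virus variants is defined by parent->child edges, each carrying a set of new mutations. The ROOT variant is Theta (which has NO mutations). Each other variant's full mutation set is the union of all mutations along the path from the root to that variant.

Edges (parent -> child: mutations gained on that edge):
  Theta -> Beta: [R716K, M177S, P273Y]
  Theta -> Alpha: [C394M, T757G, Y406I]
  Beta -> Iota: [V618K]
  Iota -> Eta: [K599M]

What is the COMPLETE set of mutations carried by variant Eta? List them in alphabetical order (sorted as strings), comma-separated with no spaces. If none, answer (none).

Answer: K599M,M177S,P273Y,R716K,V618K

Derivation:
At Theta: gained [] -> total []
At Beta: gained ['R716K', 'M177S', 'P273Y'] -> total ['M177S', 'P273Y', 'R716K']
At Iota: gained ['V618K'] -> total ['M177S', 'P273Y', 'R716K', 'V618K']
At Eta: gained ['K599M'] -> total ['K599M', 'M177S', 'P273Y', 'R716K', 'V618K']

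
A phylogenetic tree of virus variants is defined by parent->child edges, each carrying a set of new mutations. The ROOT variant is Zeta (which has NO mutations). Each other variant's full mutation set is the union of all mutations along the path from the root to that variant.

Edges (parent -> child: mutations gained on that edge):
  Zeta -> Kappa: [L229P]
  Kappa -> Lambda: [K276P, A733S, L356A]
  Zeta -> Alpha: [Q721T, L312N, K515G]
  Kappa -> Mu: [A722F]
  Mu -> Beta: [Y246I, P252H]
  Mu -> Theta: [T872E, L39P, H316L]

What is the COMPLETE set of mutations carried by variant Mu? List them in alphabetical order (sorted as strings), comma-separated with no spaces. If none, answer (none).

Answer: A722F,L229P

Derivation:
At Zeta: gained [] -> total []
At Kappa: gained ['L229P'] -> total ['L229P']
At Mu: gained ['A722F'] -> total ['A722F', 'L229P']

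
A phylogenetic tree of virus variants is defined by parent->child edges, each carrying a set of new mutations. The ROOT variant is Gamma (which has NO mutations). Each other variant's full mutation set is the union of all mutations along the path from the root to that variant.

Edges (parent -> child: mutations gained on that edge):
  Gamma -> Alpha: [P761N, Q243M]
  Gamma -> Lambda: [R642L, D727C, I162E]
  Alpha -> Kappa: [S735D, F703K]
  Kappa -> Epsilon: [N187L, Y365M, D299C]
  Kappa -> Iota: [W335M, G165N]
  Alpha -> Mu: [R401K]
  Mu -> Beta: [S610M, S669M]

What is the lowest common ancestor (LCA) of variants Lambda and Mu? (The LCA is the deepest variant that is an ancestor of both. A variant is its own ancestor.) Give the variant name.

Answer: Gamma

Derivation:
Path from root to Lambda: Gamma -> Lambda
  ancestors of Lambda: {Gamma, Lambda}
Path from root to Mu: Gamma -> Alpha -> Mu
  ancestors of Mu: {Gamma, Alpha, Mu}
Common ancestors: {Gamma}
Walk up from Mu: Mu (not in ancestors of Lambda), Alpha (not in ancestors of Lambda), Gamma (in ancestors of Lambda)
Deepest common ancestor (LCA) = Gamma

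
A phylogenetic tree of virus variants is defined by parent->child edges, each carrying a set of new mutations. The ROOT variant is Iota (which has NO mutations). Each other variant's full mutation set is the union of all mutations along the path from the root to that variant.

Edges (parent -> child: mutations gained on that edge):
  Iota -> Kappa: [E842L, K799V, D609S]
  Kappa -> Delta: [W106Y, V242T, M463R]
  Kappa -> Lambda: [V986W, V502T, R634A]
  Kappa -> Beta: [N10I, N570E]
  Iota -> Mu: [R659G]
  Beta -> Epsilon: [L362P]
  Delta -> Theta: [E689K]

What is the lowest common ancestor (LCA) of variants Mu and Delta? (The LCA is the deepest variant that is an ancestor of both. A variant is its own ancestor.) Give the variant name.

Path from root to Mu: Iota -> Mu
  ancestors of Mu: {Iota, Mu}
Path from root to Delta: Iota -> Kappa -> Delta
  ancestors of Delta: {Iota, Kappa, Delta}
Common ancestors: {Iota}
Walk up from Delta: Delta (not in ancestors of Mu), Kappa (not in ancestors of Mu), Iota (in ancestors of Mu)
Deepest common ancestor (LCA) = Iota

Answer: Iota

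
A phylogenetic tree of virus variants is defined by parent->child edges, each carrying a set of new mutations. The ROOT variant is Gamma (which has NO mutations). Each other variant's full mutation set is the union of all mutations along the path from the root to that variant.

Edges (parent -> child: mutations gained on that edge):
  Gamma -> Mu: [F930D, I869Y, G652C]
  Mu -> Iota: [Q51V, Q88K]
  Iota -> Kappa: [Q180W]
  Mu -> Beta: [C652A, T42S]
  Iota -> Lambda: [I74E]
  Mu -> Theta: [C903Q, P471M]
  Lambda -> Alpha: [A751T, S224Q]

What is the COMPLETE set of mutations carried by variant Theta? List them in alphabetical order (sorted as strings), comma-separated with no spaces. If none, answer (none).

At Gamma: gained [] -> total []
At Mu: gained ['F930D', 'I869Y', 'G652C'] -> total ['F930D', 'G652C', 'I869Y']
At Theta: gained ['C903Q', 'P471M'] -> total ['C903Q', 'F930D', 'G652C', 'I869Y', 'P471M']

Answer: C903Q,F930D,G652C,I869Y,P471M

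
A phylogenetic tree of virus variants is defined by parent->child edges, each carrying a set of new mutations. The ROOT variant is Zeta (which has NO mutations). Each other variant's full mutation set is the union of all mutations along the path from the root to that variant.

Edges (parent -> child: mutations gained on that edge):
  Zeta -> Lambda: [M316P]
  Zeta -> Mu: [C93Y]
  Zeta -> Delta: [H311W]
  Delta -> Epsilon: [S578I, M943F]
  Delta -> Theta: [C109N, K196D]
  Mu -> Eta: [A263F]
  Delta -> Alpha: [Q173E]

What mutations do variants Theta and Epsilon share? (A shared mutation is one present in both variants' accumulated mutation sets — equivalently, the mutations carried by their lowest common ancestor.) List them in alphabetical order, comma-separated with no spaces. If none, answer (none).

Answer: H311W

Derivation:
Accumulating mutations along path to Theta:
  At Zeta: gained [] -> total []
  At Delta: gained ['H311W'] -> total ['H311W']
  At Theta: gained ['C109N', 'K196D'] -> total ['C109N', 'H311W', 'K196D']
Mutations(Theta) = ['C109N', 'H311W', 'K196D']
Accumulating mutations along path to Epsilon:
  At Zeta: gained [] -> total []
  At Delta: gained ['H311W'] -> total ['H311W']
  At Epsilon: gained ['S578I', 'M943F'] -> total ['H311W', 'M943F', 'S578I']
Mutations(Epsilon) = ['H311W', 'M943F', 'S578I']
Intersection: ['C109N', 'H311W', 'K196D'] ∩ ['H311W', 'M943F', 'S578I'] = ['H311W']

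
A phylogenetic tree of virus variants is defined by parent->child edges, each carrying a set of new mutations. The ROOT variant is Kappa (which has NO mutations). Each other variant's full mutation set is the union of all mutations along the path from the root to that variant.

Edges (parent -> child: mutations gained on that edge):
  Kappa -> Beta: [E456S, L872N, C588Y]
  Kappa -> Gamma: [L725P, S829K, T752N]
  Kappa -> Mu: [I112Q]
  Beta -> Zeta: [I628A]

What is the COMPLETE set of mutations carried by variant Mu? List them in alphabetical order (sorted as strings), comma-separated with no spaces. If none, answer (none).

At Kappa: gained [] -> total []
At Mu: gained ['I112Q'] -> total ['I112Q']

Answer: I112Q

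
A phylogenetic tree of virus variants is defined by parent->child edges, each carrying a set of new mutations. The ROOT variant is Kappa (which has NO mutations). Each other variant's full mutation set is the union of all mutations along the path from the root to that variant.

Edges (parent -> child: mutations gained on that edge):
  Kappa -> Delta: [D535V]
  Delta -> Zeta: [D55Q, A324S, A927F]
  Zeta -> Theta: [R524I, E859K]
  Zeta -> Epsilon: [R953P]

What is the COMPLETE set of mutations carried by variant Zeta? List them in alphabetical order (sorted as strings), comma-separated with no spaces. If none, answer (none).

Answer: A324S,A927F,D535V,D55Q

Derivation:
At Kappa: gained [] -> total []
At Delta: gained ['D535V'] -> total ['D535V']
At Zeta: gained ['D55Q', 'A324S', 'A927F'] -> total ['A324S', 'A927F', 'D535V', 'D55Q']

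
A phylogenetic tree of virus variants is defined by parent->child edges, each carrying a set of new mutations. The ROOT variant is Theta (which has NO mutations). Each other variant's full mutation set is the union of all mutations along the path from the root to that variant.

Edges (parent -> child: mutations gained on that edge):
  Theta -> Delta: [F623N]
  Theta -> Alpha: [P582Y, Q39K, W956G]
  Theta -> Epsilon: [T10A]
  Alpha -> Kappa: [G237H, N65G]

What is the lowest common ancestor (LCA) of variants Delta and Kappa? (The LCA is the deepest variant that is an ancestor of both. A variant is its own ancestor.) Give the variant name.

Path from root to Delta: Theta -> Delta
  ancestors of Delta: {Theta, Delta}
Path from root to Kappa: Theta -> Alpha -> Kappa
  ancestors of Kappa: {Theta, Alpha, Kappa}
Common ancestors: {Theta}
Walk up from Kappa: Kappa (not in ancestors of Delta), Alpha (not in ancestors of Delta), Theta (in ancestors of Delta)
Deepest common ancestor (LCA) = Theta

Answer: Theta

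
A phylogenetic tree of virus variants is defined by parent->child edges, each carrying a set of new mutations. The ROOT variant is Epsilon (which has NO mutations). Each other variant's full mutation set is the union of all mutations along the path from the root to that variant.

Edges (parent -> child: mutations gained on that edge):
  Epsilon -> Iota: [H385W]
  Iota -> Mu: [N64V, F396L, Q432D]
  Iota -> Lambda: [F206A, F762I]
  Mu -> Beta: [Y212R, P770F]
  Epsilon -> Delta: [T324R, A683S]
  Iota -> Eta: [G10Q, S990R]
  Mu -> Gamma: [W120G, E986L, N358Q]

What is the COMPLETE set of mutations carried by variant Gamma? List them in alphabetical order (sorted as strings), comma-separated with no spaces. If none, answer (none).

At Epsilon: gained [] -> total []
At Iota: gained ['H385W'] -> total ['H385W']
At Mu: gained ['N64V', 'F396L', 'Q432D'] -> total ['F396L', 'H385W', 'N64V', 'Q432D']
At Gamma: gained ['W120G', 'E986L', 'N358Q'] -> total ['E986L', 'F396L', 'H385W', 'N358Q', 'N64V', 'Q432D', 'W120G']

Answer: E986L,F396L,H385W,N358Q,N64V,Q432D,W120G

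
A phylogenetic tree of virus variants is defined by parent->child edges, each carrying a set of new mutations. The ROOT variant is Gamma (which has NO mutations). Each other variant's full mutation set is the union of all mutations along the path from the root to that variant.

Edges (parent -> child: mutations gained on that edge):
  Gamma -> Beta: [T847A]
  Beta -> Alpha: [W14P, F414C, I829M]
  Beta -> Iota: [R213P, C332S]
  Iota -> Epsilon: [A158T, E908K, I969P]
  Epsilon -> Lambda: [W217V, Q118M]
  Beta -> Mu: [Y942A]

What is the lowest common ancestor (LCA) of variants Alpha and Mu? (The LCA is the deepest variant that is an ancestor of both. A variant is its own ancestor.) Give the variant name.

Path from root to Alpha: Gamma -> Beta -> Alpha
  ancestors of Alpha: {Gamma, Beta, Alpha}
Path from root to Mu: Gamma -> Beta -> Mu
  ancestors of Mu: {Gamma, Beta, Mu}
Common ancestors: {Gamma, Beta}
Walk up from Mu: Mu (not in ancestors of Alpha), Beta (in ancestors of Alpha), Gamma (in ancestors of Alpha)
Deepest common ancestor (LCA) = Beta

Answer: Beta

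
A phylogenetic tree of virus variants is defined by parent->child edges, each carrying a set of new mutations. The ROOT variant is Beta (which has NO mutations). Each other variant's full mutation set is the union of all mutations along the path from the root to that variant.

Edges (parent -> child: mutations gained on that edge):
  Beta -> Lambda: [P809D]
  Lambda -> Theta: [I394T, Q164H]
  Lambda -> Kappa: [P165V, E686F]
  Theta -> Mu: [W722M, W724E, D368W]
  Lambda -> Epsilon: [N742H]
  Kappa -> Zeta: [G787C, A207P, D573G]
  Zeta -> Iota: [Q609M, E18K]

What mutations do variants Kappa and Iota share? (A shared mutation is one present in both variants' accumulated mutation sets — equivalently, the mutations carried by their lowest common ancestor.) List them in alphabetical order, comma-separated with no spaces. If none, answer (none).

Accumulating mutations along path to Kappa:
  At Beta: gained [] -> total []
  At Lambda: gained ['P809D'] -> total ['P809D']
  At Kappa: gained ['P165V', 'E686F'] -> total ['E686F', 'P165V', 'P809D']
Mutations(Kappa) = ['E686F', 'P165V', 'P809D']
Accumulating mutations along path to Iota:
  At Beta: gained [] -> total []
  At Lambda: gained ['P809D'] -> total ['P809D']
  At Kappa: gained ['P165V', 'E686F'] -> total ['E686F', 'P165V', 'P809D']
  At Zeta: gained ['G787C', 'A207P', 'D573G'] -> total ['A207P', 'D573G', 'E686F', 'G787C', 'P165V', 'P809D']
  At Iota: gained ['Q609M', 'E18K'] -> total ['A207P', 'D573G', 'E18K', 'E686F', 'G787C', 'P165V', 'P809D', 'Q609M']
Mutations(Iota) = ['A207P', 'D573G', 'E18K', 'E686F', 'G787C', 'P165V', 'P809D', 'Q609M']
Intersection: ['E686F', 'P165V', 'P809D'] ∩ ['A207P', 'D573G', 'E18K', 'E686F', 'G787C', 'P165V', 'P809D', 'Q609M'] = ['E686F', 'P165V', 'P809D']

Answer: E686F,P165V,P809D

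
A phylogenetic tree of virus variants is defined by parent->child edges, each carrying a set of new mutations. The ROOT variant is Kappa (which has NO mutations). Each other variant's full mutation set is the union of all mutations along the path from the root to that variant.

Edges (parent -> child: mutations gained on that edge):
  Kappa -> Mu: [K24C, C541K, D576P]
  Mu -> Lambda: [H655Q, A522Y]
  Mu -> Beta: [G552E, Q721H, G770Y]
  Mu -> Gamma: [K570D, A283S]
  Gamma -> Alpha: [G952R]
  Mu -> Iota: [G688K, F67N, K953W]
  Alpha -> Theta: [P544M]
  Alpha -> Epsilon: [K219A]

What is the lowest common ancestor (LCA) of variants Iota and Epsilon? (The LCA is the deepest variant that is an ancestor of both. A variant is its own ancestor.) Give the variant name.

Path from root to Iota: Kappa -> Mu -> Iota
  ancestors of Iota: {Kappa, Mu, Iota}
Path from root to Epsilon: Kappa -> Mu -> Gamma -> Alpha -> Epsilon
  ancestors of Epsilon: {Kappa, Mu, Gamma, Alpha, Epsilon}
Common ancestors: {Kappa, Mu}
Walk up from Epsilon: Epsilon (not in ancestors of Iota), Alpha (not in ancestors of Iota), Gamma (not in ancestors of Iota), Mu (in ancestors of Iota), Kappa (in ancestors of Iota)
Deepest common ancestor (LCA) = Mu

Answer: Mu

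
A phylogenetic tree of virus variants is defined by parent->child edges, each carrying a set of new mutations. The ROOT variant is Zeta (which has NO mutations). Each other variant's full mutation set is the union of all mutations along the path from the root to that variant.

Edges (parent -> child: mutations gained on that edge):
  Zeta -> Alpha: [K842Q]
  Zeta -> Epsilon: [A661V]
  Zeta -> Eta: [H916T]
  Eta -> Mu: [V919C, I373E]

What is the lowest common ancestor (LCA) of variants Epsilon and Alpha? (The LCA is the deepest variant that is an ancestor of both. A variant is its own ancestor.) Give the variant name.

Path from root to Epsilon: Zeta -> Epsilon
  ancestors of Epsilon: {Zeta, Epsilon}
Path from root to Alpha: Zeta -> Alpha
  ancestors of Alpha: {Zeta, Alpha}
Common ancestors: {Zeta}
Walk up from Alpha: Alpha (not in ancestors of Epsilon), Zeta (in ancestors of Epsilon)
Deepest common ancestor (LCA) = Zeta

Answer: Zeta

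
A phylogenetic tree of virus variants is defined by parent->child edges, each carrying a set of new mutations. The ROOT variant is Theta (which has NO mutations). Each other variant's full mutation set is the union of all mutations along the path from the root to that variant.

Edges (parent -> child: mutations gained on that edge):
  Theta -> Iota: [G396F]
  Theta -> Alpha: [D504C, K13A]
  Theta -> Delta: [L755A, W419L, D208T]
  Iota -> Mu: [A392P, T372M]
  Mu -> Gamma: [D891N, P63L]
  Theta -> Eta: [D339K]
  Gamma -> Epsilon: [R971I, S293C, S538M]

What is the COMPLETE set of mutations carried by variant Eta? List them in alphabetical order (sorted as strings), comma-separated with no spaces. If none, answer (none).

At Theta: gained [] -> total []
At Eta: gained ['D339K'] -> total ['D339K']

Answer: D339K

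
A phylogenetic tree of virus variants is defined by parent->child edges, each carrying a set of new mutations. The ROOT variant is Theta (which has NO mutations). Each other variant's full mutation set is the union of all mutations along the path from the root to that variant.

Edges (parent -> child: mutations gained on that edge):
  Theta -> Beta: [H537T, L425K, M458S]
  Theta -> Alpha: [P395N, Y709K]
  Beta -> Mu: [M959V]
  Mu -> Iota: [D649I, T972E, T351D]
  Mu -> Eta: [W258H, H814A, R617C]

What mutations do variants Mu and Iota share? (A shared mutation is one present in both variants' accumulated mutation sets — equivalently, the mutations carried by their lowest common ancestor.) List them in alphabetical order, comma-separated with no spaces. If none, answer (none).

Accumulating mutations along path to Mu:
  At Theta: gained [] -> total []
  At Beta: gained ['H537T', 'L425K', 'M458S'] -> total ['H537T', 'L425K', 'M458S']
  At Mu: gained ['M959V'] -> total ['H537T', 'L425K', 'M458S', 'M959V']
Mutations(Mu) = ['H537T', 'L425K', 'M458S', 'M959V']
Accumulating mutations along path to Iota:
  At Theta: gained [] -> total []
  At Beta: gained ['H537T', 'L425K', 'M458S'] -> total ['H537T', 'L425K', 'M458S']
  At Mu: gained ['M959V'] -> total ['H537T', 'L425K', 'M458S', 'M959V']
  At Iota: gained ['D649I', 'T972E', 'T351D'] -> total ['D649I', 'H537T', 'L425K', 'M458S', 'M959V', 'T351D', 'T972E']
Mutations(Iota) = ['D649I', 'H537T', 'L425K', 'M458S', 'M959V', 'T351D', 'T972E']
Intersection: ['H537T', 'L425K', 'M458S', 'M959V'] ∩ ['D649I', 'H537T', 'L425K', 'M458S', 'M959V', 'T351D', 'T972E'] = ['H537T', 'L425K', 'M458S', 'M959V']

Answer: H537T,L425K,M458S,M959V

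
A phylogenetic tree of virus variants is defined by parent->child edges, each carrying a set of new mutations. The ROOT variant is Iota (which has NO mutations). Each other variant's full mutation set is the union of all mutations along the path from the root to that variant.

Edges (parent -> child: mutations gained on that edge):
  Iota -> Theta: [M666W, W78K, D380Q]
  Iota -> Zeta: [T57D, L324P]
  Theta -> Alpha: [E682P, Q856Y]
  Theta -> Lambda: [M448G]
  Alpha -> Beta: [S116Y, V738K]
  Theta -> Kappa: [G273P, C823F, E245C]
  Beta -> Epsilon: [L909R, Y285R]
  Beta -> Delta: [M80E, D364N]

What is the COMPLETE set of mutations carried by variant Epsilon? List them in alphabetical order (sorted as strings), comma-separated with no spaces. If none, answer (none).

Answer: D380Q,E682P,L909R,M666W,Q856Y,S116Y,V738K,W78K,Y285R

Derivation:
At Iota: gained [] -> total []
At Theta: gained ['M666W', 'W78K', 'D380Q'] -> total ['D380Q', 'M666W', 'W78K']
At Alpha: gained ['E682P', 'Q856Y'] -> total ['D380Q', 'E682P', 'M666W', 'Q856Y', 'W78K']
At Beta: gained ['S116Y', 'V738K'] -> total ['D380Q', 'E682P', 'M666W', 'Q856Y', 'S116Y', 'V738K', 'W78K']
At Epsilon: gained ['L909R', 'Y285R'] -> total ['D380Q', 'E682P', 'L909R', 'M666W', 'Q856Y', 'S116Y', 'V738K', 'W78K', 'Y285R']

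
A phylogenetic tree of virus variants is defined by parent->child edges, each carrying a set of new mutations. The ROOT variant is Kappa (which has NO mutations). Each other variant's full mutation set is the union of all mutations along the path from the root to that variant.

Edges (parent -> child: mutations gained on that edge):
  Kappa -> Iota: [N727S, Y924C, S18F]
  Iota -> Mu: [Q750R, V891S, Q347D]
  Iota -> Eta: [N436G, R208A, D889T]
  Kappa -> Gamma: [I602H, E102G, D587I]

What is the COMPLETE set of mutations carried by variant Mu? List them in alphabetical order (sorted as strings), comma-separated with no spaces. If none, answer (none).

At Kappa: gained [] -> total []
At Iota: gained ['N727S', 'Y924C', 'S18F'] -> total ['N727S', 'S18F', 'Y924C']
At Mu: gained ['Q750R', 'V891S', 'Q347D'] -> total ['N727S', 'Q347D', 'Q750R', 'S18F', 'V891S', 'Y924C']

Answer: N727S,Q347D,Q750R,S18F,V891S,Y924C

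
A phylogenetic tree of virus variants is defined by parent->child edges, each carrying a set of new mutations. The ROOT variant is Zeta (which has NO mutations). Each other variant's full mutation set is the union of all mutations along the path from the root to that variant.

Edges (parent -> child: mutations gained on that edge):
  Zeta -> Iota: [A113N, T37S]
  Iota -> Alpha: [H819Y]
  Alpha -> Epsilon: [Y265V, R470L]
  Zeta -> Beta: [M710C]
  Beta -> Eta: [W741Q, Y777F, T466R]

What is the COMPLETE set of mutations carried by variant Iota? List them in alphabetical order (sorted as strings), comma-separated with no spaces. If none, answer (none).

At Zeta: gained [] -> total []
At Iota: gained ['A113N', 'T37S'] -> total ['A113N', 'T37S']

Answer: A113N,T37S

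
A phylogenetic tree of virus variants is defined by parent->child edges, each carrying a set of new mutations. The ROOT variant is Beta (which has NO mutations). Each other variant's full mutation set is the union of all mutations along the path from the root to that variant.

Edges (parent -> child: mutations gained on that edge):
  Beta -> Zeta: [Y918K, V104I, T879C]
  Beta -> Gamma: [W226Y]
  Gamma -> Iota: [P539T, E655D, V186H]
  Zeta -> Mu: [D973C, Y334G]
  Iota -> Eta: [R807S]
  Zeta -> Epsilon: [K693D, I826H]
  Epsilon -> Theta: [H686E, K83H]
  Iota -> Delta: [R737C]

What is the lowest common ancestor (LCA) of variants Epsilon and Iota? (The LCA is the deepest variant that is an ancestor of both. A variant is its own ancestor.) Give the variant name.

Path from root to Epsilon: Beta -> Zeta -> Epsilon
  ancestors of Epsilon: {Beta, Zeta, Epsilon}
Path from root to Iota: Beta -> Gamma -> Iota
  ancestors of Iota: {Beta, Gamma, Iota}
Common ancestors: {Beta}
Walk up from Iota: Iota (not in ancestors of Epsilon), Gamma (not in ancestors of Epsilon), Beta (in ancestors of Epsilon)
Deepest common ancestor (LCA) = Beta

Answer: Beta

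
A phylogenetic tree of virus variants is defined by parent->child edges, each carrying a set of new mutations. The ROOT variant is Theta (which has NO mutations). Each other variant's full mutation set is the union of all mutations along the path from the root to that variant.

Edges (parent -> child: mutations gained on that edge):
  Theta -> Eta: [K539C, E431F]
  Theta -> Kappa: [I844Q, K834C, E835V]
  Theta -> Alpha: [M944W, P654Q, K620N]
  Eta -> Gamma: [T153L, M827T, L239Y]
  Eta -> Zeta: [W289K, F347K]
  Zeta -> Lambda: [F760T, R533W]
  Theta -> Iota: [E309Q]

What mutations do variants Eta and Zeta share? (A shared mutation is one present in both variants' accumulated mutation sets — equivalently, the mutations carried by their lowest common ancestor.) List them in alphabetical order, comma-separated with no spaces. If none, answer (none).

Answer: E431F,K539C

Derivation:
Accumulating mutations along path to Eta:
  At Theta: gained [] -> total []
  At Eta: gained ['K539C', 'E431F'] -> total ['E431F', 'K539C']
Mutations(Eta) = ['E431F', 'K539C']
Accumulating mutations along path to Zeta:
  At Theta: gained [] -> total []
  At Eta: gained ['K539C', 'E431F'] -> total ['E431F', 'K539C']
  At Zeta: gained ['W289K', 'F347K'] -> total ['E431F', 'F347K', 'K539C', 'W289K']
Mutations(Zeta) = ['E431F', 'F347K', 'K539C', 'W289K']
Intersection: ['E431F', 'K539C'] ∩ ['E431F', 'F347K', 'K539C', 'W289K'] = ['E431F', 'K539C']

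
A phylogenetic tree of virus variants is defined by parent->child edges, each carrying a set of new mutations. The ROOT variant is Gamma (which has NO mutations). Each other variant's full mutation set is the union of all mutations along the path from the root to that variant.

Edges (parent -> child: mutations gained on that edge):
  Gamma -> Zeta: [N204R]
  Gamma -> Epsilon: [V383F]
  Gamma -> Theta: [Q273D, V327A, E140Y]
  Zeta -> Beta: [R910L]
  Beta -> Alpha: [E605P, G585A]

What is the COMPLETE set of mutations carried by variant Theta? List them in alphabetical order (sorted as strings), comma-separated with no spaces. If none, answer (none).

At Gamma: gained [] -> total []
At Theta: gained ['Q273D', 'V327A', 'E140Y'] -> total ['E140Y', 'Q273D', 'V327A']

Answer: E140Y,Q273D,V327A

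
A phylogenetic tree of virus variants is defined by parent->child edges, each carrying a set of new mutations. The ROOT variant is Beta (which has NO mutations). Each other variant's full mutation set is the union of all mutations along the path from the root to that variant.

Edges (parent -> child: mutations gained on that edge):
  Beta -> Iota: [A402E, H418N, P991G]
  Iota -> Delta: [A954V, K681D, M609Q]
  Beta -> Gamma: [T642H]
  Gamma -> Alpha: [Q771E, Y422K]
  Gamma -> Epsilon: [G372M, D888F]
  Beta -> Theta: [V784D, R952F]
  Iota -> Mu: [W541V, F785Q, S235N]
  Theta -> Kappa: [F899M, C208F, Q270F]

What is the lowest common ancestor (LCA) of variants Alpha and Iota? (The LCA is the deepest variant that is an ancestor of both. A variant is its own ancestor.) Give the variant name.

Answer: Beta

Derivation:
Path from root to Alpha: Beta -> Gamma -> Alpha
  ancestors of Alpha: {Beta, Gamma, Alpha}
Path from root to Iota: Beta -> Iota
  ancestors of Iota: {Beta, Iota}
Common ancestors: {Beta}
Walk up from Iota: Iota (not in ancestors of Alpha), Beta (in ancestors of Alpha)
Deepest common ancestor (LCA) = Beta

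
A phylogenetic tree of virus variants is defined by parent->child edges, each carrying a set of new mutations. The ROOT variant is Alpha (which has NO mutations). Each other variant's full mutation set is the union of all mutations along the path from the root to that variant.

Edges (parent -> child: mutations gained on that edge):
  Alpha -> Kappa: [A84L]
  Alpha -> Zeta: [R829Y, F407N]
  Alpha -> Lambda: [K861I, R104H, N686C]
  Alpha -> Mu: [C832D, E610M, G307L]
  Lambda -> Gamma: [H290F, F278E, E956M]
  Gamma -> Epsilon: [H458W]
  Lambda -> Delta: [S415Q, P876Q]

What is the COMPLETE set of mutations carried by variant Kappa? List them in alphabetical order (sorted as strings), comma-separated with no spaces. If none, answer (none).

Answer: A84L

Derivation:
At Alpha: gained [] -> total []
At Kappa: gained ['A84L'] -> total ['A84L']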